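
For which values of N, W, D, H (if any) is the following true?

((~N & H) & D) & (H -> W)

N: False; W: True; D: True; H: True

  (~N & H) & D = True
    ~N & H = True
      ~N = True
  H -> W = True
Both conjuncts True, so the formula holds.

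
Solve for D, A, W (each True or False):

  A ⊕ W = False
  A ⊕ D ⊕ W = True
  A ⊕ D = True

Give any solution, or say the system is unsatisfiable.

D = True, A = False, W = False

A ⊕ W = F ⊕ F = False ✓
A ⊕ D ⊕ W = F ⊕ T ⊕ F = True ✓
A ⊕ D = F ⊕ T = True ✓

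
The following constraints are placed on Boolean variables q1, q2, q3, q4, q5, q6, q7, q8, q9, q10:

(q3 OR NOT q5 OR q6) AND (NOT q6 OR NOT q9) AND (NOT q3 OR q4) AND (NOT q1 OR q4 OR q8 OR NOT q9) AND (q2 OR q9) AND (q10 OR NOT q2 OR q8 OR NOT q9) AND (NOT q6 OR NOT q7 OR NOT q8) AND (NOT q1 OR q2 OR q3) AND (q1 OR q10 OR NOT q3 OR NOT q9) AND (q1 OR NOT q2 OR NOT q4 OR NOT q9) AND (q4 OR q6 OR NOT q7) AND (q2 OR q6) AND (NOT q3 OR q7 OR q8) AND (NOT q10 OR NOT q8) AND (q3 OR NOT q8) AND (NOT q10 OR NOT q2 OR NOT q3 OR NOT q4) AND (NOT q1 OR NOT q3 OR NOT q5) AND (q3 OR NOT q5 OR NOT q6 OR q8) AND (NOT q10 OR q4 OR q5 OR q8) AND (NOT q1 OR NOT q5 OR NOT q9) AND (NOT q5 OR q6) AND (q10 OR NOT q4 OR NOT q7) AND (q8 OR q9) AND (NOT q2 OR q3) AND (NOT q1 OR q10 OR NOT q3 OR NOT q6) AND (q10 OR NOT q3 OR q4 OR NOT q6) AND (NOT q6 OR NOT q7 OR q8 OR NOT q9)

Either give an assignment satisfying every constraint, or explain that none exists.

q1: False, q2: True, q3: True, q4: True, q5: False, q6: True, q7: False, q8: True, q9: False, q10: False

Set q1 = False.
Try q2 = False:
  (q2 OR q9) forces q9 = True.
  (NOT q6 OR NOT q9) forces q6 = False.
  clause (q2 OR q6) is falsified — backtrack.
So q2 = True.
  then (NOT q2 OR q3) forces q3 = True.
  then (NOT q3 OR q4) forces q4 = True.
  then (q1 OR NOT q2 OR NOT q4 OR NOT q9) forces q9 = False.
  then (NOT q10 OR NOT q2 OR NOT q3 OR NOT q4) forces q10 = False.
  then (q10 OR NOT q4 OR NOT q7) forces q7 = False.
  then (q8 OR q9) forces q8 = True.
Set q5 = False.
Set q6 = True.
All clauses satisfied.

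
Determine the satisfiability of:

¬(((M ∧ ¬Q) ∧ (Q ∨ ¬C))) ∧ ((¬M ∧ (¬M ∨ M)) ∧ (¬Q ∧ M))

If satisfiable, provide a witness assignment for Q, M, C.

UNSATISFIABLE

Case M = True: the conjunct ¬M is False.
Case M = False: the conjunct M is False.
Both cases fail — unsatisfiable.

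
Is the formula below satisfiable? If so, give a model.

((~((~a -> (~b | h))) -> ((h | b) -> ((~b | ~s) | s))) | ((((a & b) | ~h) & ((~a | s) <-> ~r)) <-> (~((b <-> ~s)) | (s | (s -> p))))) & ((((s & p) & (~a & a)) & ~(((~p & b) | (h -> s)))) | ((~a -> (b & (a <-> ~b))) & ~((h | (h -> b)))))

No satisfying assignment exists.

The conjunct (((s & p) & (~a & a)) & ~(((~p & b) | (h -> s)))) | ((~a -> (b & (a <-> ~b))) & ~((h | (h -> b)))) is unsatisfiable on its own:
  h = True: simplifies to ((s & p) & (~a & a)) & ~(((~p & b) | s)).
    a = True: the conjunct ~a is False.
    a = False: the conjunct a is False.
  h = False: this becomes (((s & p) & (~a & a)) & False) | ((~a -> (b & (a <-> ~b))) & False) = False.
So the whole conjunction is unsatisfiable.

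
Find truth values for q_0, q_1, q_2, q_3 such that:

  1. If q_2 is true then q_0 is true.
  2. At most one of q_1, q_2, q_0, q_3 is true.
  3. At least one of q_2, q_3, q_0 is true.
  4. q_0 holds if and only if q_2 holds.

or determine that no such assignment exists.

q_0 = False, q_1 = False, q_2 = False, q_3 = True

  (1) q_2=F ⇒ q_0: vacuous ✓
  (2) {q_1, q_2, q_0, q_3}: 1 true — at most one ✓
  (3) {q_2, q_3, q_0}: 1 true — at least one ✓
  (4) q_0=F, q_2=F — same ✓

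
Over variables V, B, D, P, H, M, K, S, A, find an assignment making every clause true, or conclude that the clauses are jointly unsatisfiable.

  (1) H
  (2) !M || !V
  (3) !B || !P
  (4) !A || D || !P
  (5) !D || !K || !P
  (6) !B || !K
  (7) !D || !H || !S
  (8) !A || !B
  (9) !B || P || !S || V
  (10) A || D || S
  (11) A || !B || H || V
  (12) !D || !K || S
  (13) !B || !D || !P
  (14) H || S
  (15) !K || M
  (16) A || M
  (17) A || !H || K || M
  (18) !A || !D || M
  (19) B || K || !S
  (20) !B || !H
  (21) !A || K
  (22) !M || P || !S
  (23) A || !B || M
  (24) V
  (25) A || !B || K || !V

The formula is unsatisfiable.

Case V = True:
  (H) forces H = True.
  (!M || !V) forces M = False.
  (!K || M) forces K = False.
  (A || M) forces A = True.
  Clause (!A || K) is falsified — contradiction.
Case V = False:
  Clause (V) is falsified — contradiction.
Both cases fail, so the formula is unsatisfiable.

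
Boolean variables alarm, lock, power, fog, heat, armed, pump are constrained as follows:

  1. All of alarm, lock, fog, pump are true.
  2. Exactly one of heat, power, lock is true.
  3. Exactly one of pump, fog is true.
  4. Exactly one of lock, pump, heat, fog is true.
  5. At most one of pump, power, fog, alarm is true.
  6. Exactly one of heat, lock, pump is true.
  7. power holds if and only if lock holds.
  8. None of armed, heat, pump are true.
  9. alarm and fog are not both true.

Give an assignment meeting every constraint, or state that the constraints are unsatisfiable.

Case pump = True:
  Constraint (8) is violated (pump=T) — contradiction.
Case pump = False:
  Constraint (1) is violated (pump=F) — contradiction.
Both cases fail — unsatisfiable.

The formula is unsatisfiable.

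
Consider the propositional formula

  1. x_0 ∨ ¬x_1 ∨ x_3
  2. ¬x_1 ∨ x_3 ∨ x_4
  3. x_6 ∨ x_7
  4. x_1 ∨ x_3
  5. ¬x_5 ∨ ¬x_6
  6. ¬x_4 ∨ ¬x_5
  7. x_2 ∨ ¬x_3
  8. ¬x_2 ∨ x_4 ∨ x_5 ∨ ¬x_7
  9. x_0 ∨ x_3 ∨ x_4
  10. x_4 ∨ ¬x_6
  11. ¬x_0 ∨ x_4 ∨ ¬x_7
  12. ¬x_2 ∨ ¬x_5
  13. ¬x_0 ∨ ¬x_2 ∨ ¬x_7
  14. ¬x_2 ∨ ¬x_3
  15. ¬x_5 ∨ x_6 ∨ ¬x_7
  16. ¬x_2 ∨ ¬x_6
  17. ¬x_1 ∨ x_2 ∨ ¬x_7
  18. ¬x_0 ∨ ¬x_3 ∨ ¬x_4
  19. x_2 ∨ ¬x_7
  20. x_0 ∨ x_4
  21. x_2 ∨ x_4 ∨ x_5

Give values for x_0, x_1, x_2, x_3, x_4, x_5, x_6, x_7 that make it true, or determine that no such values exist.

x_0 = True, x_1 = True, x_2 = False, x_3 = False, x_4 = True, x_5 = False, x_6 = True, x_7 = False

Set x_0 = True.
Set x_1 = True.
Try x_2 = True:
  (¬x_2 ∨ ¬x_5) forces x_5 = False.
  (¬x_0 ∨ ¬x_2 ∨ ¬x_7) forces x_7 = False.
  (x_6 ∨ x_7) forces x_6 = True.
  clause (¬x_2 ∨ ¬x_6) is falsified — backtrack.
So x_2 = False.
  then (x_2 ∨ ¬x_3) forces x_3 = False.
  then (¬x_1 ∨ x_2 ∨ ¬x_7) forces x_7 = False.
  then (¬x_1 ∨ x_3 ∨ x_4) forces x_4 = True.
  then (x_6 ∨ x_7) forces x_6 = True.
  then (¬x_5 ∨ ¬x_6) forces x_5 = False.
All clauses satisfied.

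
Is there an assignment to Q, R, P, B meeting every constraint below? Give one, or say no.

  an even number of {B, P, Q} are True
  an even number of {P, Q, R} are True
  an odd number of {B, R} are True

Unsatisfiable

Adding constraints 1, 2, 3 mod 2: every variable appears an even number of times on the left, so the left side is 0.
But the right sides sum to 1 (mod 2). 0 ≠ 1 — the system is inconsistent.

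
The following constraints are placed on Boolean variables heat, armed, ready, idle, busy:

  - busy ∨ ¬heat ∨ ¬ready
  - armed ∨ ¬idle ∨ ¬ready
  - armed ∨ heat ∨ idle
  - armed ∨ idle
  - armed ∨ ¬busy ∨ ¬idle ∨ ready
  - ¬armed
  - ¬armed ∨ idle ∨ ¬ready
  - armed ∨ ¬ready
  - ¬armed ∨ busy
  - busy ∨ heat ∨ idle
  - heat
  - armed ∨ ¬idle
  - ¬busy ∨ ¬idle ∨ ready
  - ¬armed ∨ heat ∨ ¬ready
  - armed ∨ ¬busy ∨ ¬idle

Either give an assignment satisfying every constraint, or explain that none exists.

Unsatisfiable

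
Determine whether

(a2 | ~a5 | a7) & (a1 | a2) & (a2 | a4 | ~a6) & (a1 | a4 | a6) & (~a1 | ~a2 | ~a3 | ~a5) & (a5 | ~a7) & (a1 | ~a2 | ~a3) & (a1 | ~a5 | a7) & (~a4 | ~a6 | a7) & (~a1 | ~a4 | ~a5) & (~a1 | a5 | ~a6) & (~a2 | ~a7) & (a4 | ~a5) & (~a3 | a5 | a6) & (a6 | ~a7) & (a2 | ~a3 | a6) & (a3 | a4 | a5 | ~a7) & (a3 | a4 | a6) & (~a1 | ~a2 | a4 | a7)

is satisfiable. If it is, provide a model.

a1=T; a2=T; a3=F; a4=T; a5=F; a6=F; a7=F

Set a1 = True.
Set a2 = True.
  then (~a2 | ~a7) forces a7 = False.
  then (~a1 | ~a2 | a4 | a7) forces a4 = True.
  then (~a4 | ~a6 | a7) forces a6 = False.
  then (~a1 | ~a4 | ~a5) forces a5 = False.
  then (~a3 | a5 | a6) forces a3 = False.
All clauses satisfied.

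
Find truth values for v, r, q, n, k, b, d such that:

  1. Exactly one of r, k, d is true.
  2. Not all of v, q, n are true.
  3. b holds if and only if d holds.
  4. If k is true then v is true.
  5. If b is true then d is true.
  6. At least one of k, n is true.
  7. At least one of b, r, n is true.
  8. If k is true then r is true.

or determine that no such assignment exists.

v=F, r=T, q=T, n=T, k=F, b=F, d=F

  (1) {r, k, d}: 1 true — exactly one ✓
  (2) {v, q, n}: 2/3 true — not all ✓
  (3) b=F, d=F — same ✓
  (4) k=F ⇒ v: vacuous ✓
  (5) b=F ⇒ d: vacuous ✓
  (6) {k, n}: 1 true — at least one ✓
  (7) {b, r, n}: 2 true — at least one ✓
  (8) k=F ⇒ r: vacuous ✓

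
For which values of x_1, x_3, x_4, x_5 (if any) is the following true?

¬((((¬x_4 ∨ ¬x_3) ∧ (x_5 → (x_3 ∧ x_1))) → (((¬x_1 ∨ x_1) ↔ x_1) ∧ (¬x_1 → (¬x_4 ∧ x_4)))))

x_1 = False, x_3 = True, x_4 = False, x_5 = False

  ¬((((¬x_4 ∨ ¬x_3) ∧ (x_5 → (x_3 ∧ x_1))) → (((¬x_1 ∨ x_1) ↔ x_1) ∧ (¬x_1 → (¬x_4 ∧ x_4))))) = True
    ((¬x_4 ∨ ¬x_3) ∧ (x_5 → (x_3 ∧ x_1))) → (((¬x_1 ∨ x_1) ↔ x_1) ∧ (¬x_1 → (¬x_4 ∧ x_4))) = False
      (¬x_4 ∨ ¬x_3) ∧ (x_5 → (x_3 ∧ x_1)) = True
        ¬x_4 ∨ ¬x_3 = True
          ¬x_4 = True
          ¬x_3 = False
        x_5 → (x_3 ∧ x_1) = True
          x_3 ∧ x_1 = False
      ((¬x_1 ∨ x_1) ↔ x_1) ∧ (¬x_1 → (¬x_4 ∧ x_4)) = False
        (¬x_1 ∨ x_1) ↔ x_1 = False
          ¬x_1 ∨ x_1 = True
            ¬x_1 = True
        ¬x_1 → (¬x_4 ∧ x_4) = False
          ¬x_1 = True
          ¬x_4 ∧ x_4 = False
            ¬x_4 = True
The formula evaluates to True.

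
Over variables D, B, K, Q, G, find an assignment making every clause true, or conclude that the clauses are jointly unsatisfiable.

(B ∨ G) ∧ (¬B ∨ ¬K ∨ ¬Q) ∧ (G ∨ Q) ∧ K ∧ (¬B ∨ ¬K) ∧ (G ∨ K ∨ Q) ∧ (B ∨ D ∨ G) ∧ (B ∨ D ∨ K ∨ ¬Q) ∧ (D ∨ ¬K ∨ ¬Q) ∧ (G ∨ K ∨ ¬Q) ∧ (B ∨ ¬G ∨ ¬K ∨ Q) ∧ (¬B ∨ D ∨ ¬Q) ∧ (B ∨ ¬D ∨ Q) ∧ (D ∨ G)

Unit clause (K) forces K = True.
In (¬B ∨ ¬K) only ¬B is left, so B = False.
In (B ∨ G) only G is left, so G = True.
In (B ∨ ¬G ∨ ¬K ∨ Q) only Q is left, so Q = True.
In (D ∨ ¬K ∨ ¬Q) only D is left, so D = True.
All clauses satisfied.

D=T, B=F, K=T, Q=T, G=T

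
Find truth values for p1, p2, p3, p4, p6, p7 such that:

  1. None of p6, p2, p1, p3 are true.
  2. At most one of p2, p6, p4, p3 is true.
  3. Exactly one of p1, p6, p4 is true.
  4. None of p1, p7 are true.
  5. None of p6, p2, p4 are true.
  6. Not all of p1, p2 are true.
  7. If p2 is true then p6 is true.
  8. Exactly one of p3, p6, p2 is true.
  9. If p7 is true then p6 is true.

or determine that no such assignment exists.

Case p3 = True:
  Constraint (1) is violated (p3=T) — contradiction.
Case p3 = False:
  (1) forces p6 = False.
  (1) forces p2 = False.
  Constraint (8) is violated (p3=F, p6=F, p2=F) — contradiction.
Both cases fail — unsatisfiable.

Unsatisfiable — no assignment works.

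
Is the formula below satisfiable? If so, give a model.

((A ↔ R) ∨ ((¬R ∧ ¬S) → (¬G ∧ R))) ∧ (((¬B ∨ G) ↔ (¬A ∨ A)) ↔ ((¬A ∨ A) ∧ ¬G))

S = False; B = False; R = False; A = False; G = False

  (A ↔ R) ∨ ((¬R ∧ ¬S) → (¬G ∧ R)) = True
    A ↔ R = True
    (¬R ∧ ¬S) → (¬G ∧ R) = False
      ¬R ∧ ¬S = True
        ¬R = True
        ¬S = True
      ¬G ∧ R = False
        ¬G = True
  ((¬B ∨ G) ↔ (¬A ∨ A)) ↔ ((¬A ∨ A) ∧ ¬G) = True
    (¬B ∨ G) ↔ (¬A ∨ A) = True
      ¬B ∨ G = True
        ¬B = True
      ¬A ∨ A = True
        ¬A = True
    (¬A ∨ A) ∧ ¬G = True
      ¬A ∨ A = True
        ¬A = True
      ¬G = True
Both conjuncts True, so the formula holds.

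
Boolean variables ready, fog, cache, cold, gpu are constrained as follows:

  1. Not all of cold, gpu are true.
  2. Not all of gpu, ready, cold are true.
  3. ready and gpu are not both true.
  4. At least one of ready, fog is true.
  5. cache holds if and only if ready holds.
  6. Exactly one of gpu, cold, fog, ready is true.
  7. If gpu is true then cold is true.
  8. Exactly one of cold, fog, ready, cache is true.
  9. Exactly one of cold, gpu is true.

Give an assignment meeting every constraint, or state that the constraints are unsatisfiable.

The formula is unsatisfiable.

Case gpu = True:
  (1) with gpu=T forces cold = False.
  Constraint (7) is violated (gpu=T, cold=F) — contradiction.
Case gpu = False:
  (9) with gpu=F forces cold = True.
  (6) with cold=T forces fog = False.
  (4) with fog=F forces ready = True.
  Constraint (6) is violated (cold=T, ready=T) — contradiction.
Both cases fail — unsatisfiable.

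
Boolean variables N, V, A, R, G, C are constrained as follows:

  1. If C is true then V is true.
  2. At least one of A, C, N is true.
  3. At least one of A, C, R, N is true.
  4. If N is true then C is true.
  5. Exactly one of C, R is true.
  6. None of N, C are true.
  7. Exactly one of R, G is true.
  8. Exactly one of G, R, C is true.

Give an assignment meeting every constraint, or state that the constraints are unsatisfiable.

N: False; V: False; A: True; R: True; G: False; C: False

  (1) C=F ⇒ V: vacuous ✓
  (2) {A, C, N}: 1 true — at least one ✓
  (3) {A, C, R, N}: 2 true — at least one ✓
  (4) N=F ⇒ C: vacuous ✓
  (5) {C, R}: 1 true — exactly one ✓
  (6) {N, C}: 0 true — none ✓
  (7) {R, G}: 1 true — exactly one ✓
  (8) {G, R, C}: 1 true — exactly one ✓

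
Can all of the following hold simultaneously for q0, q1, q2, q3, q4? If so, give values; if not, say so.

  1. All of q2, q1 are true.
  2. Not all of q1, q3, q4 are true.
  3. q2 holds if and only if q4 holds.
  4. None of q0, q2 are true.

Case q2 = True:
  Constraint (4) is violated (q2=T) — contradiction.
Case q2 = False:
  Constraint (1) is violated (q2=F) — contradiction.
Both cases fail — unsatisfiable.

The formula is unsatisfiable.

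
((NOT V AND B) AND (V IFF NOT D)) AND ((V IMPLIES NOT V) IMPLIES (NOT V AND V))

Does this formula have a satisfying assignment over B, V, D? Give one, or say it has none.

The formula is unsatisfiable.

Case V = True: the conjunct NOT V is False.
Case V = False: the conjunct (V IMPLIES NOT V) IMPLIES (NOT V AND V) becomes (False IMPLIES True) IMPLIES (True AND False) = False.
Both cases fail — unsatisfiable.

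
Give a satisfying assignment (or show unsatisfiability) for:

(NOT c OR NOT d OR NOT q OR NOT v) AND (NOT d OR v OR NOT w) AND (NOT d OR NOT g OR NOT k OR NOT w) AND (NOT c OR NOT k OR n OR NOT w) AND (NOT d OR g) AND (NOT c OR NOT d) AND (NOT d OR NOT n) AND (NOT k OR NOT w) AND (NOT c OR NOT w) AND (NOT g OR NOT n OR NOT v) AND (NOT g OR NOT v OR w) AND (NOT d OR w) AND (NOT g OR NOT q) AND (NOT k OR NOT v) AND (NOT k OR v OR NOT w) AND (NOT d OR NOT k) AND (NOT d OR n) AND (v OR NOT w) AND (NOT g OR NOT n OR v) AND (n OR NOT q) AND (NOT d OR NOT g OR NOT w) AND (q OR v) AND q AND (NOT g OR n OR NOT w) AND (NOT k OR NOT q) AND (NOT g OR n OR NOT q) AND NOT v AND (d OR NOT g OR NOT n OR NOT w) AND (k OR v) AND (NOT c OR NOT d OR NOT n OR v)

Unsatisfiable — no assignment works.

Case q = True:
  (NOT g OR NOT q) forces g = False.
  (NOT d OR g) forces d = False.
  (n OR NOT q) forces n = True.
  (NOT k OR NOT q) forces k = False.
  (NOT v) forces v = False.
  Clause (k OR v) is falsified — contradiction.
Case q = False:
  Clause (q) is falsified — contradiction.
Both cases fail, so the formula is unsatisfiable.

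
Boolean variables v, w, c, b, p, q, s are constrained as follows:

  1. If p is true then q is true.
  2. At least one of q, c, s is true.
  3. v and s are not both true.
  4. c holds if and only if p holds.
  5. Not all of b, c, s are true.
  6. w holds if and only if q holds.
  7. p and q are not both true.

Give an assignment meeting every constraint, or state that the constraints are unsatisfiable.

v: False; w: True; c: False; b: False; p: False; q: True; s: True

  (1) p=F ⇒ q: vacuous ✓
  (2) {q, c, s}: 2 true — at least one ✓
  (3) v=F, s=T — not both ✓
  (4) c=F, p=F — same ✓
  (5) {b, c, s}: 1/3 true — not all ✓
  (6) w=T, q=T — same ✓
  (7) p=F, q=T — not both ✓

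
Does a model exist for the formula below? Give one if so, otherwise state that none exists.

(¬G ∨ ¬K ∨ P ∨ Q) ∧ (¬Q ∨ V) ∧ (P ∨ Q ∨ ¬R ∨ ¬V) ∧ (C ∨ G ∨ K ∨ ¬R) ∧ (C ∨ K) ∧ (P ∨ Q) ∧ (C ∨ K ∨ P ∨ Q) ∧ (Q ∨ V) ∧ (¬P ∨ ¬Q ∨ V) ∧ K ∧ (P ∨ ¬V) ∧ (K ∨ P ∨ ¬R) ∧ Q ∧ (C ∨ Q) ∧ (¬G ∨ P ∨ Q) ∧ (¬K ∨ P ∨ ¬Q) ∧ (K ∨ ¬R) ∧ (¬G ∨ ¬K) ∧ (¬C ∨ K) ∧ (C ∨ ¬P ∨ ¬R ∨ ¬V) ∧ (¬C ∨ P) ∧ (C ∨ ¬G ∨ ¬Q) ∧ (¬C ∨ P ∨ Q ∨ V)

Unit clause (K) forces K = True.
Unit clause (Q) forces Q = True.
In (¬K ∨ P ∨ ¬Q) only P is left, so P = True.
In (¬G ∨ ¬K) only ¬G is left, so G = False.
In (¬Q ∨ V) only V is left, so V = True.
Set C = False.
  then (C ∨ ¬P ∨ ¬R ∨ ¬V) forces R = False.
All clauses satisfied.

P = True; Q = True; C = False; V = True; R = False; K = True; G = False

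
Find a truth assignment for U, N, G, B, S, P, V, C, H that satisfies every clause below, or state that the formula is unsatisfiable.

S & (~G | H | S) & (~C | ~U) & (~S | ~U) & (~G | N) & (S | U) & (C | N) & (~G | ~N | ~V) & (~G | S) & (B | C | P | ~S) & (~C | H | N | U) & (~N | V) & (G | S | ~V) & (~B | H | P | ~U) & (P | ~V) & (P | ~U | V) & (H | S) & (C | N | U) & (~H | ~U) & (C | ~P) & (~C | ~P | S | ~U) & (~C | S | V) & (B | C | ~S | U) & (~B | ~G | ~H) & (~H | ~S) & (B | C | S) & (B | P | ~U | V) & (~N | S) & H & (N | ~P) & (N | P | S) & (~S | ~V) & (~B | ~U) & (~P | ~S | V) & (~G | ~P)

Case H = True:
  (S) forces S = True.
  Clause (~H | ~S) is falsified — contradiction.
Case H = False:
  Clause (H) is falsified — contradiction.
Both cases fail, so the formula is unsatisfiable.

Unsatisfiable — no assignment works.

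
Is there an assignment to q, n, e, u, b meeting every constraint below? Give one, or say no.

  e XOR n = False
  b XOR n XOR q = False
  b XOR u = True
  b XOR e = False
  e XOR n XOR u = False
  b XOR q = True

q: False; n: True; e: True; u: False; b: True

e XOR n = T XOR T = False ✓
b XOR n XOR q = T XOR T XOR F = False ✓
b XOR u = T XOR F = True ✓
b XOR e = T XOR T = False ✓
e XOR n XOR u = T XOR T XOR F = False ✓
b XOR q = T XOR F = True ✓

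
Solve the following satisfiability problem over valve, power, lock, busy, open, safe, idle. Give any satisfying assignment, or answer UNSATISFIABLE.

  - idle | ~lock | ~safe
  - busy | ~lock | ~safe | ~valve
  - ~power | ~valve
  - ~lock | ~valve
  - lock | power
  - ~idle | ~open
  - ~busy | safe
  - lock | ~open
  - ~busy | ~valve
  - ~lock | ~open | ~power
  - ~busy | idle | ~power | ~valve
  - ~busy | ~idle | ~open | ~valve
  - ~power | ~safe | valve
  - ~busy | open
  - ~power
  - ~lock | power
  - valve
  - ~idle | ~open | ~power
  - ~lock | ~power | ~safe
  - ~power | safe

The formula is unsatisfiable.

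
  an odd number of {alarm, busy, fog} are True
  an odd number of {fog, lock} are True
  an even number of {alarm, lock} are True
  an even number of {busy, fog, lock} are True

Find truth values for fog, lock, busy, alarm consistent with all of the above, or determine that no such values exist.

Adding constraints 1, 3, 4 mod 2: every variable appears an even number of times on the left, so the left side is 0.
But the right sides sum to 1 (mod 2). 0 ≠ 1 — the system is inconsistent.

Unsatisfiable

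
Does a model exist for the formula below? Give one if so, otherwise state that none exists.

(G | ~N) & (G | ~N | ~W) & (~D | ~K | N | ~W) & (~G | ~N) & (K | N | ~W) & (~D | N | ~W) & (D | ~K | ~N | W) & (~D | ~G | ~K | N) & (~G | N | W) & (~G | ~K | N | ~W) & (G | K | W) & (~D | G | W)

N = False, K = True, D = False, G = False, W = True

Try N = True:
  (G | ~N) forces G = True.
  clause (~G | ~N) is falsified — backtrack.
So N = False.
Set K = True.
Set D = False.
Set G = False.
Set W = True.
All clauses satisfied.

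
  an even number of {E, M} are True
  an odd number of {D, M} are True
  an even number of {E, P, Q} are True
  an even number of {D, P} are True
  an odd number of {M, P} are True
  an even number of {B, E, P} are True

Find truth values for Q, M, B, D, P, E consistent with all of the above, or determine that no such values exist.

Q = True, M = False, B = True, D = True, P = True, E = False

{E, M}: 0 true → even ✓
{D, M}: 1 true → odd ✓
{E, P, Q}: 2 true → even ✓
{D, P}: 2 true → even ✓
{M, P}: 1 true → odd ✓
{B, E, P}: 2 true → even ✓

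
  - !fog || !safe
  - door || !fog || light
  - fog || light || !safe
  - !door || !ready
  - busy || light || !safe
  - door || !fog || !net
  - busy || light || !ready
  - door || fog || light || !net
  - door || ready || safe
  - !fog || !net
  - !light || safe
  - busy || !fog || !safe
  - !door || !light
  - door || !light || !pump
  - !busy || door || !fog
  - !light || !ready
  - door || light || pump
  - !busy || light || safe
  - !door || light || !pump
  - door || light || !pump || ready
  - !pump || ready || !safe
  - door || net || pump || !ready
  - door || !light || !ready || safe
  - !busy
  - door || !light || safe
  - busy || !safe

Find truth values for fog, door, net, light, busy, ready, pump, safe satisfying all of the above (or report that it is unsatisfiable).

fog=T, door=T, net=F, light=F, busy=F, ready=F, pump=F, safe=F

Unit clause (!busy) forces busy = False.
In (busy || !safe) only !safe is left, so safe = False.
In (!light || safe) only !light is left, so light = False.
In (busy || light || !ready) only !ready is left, so ready = False.
In (door || ready || safe) only door is left, so door = True.
In (!door || light || !pump) only !pump is left, so pump = False.
Set fog = True.
  then (!fog || !net) forces net = False.
All clauses satisfied.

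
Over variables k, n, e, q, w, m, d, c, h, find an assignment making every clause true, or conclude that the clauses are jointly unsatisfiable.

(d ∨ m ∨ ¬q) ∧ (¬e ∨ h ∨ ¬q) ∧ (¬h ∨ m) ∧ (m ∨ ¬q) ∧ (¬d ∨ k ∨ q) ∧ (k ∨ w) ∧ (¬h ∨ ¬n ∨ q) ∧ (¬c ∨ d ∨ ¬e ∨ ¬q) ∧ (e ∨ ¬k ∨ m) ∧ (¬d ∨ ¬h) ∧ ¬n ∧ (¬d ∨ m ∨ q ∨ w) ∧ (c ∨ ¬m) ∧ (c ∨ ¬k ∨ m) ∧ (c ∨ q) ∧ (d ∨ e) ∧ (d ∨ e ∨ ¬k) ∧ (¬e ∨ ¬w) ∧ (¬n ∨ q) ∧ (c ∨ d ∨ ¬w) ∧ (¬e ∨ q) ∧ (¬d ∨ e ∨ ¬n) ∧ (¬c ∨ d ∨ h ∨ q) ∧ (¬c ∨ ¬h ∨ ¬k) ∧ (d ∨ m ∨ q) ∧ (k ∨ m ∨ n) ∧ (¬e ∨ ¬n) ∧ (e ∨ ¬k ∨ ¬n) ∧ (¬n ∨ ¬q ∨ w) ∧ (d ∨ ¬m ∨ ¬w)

k: True; n: False; e: False; q: False; w: False; m: True; d: True; c: True; h: False

Unit clause (¬n) forces n = False.
Set k = True.
Set e = False.
  then (e ∨ ¬k ∨ m) forces m = True.
  then (c ∨ ¬m) forces c = True.
  then (d ∨ e) forces d = True.
  then (¬c ∨ ¬h ∨ ¬k) forces h = False.
Set q = False.
Set w = False.
All clauses satisfied.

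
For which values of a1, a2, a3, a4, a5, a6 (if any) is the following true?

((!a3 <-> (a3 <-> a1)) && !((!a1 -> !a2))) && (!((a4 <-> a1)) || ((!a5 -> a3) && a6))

a1 = False, a2 = True, a3 = True, a4 = False, a5 = True, a6 = True

  (!a3 <-> (a3 <-> a1)) && !((!a1 -> !a2)) = True
    !a3 <-> (a3 <-> a1) = True
      !a3 = False
      a3 <-> a1 = False
    !((!a1 -> !a2)) = True
      !a1 -> !a2 = False
        !a1 = True
        !a2 = False
  !((a4 <-> a1)) || ((!a5 -> a3) && a6) = True
    !((a4 <-> a1)) = False
      a4 <-> a1 = True
    (!a5 -> a3) && a6 = True
      !a5 -> a3 = True
        !a5 = False
Both conjuncts True, so the formula holds.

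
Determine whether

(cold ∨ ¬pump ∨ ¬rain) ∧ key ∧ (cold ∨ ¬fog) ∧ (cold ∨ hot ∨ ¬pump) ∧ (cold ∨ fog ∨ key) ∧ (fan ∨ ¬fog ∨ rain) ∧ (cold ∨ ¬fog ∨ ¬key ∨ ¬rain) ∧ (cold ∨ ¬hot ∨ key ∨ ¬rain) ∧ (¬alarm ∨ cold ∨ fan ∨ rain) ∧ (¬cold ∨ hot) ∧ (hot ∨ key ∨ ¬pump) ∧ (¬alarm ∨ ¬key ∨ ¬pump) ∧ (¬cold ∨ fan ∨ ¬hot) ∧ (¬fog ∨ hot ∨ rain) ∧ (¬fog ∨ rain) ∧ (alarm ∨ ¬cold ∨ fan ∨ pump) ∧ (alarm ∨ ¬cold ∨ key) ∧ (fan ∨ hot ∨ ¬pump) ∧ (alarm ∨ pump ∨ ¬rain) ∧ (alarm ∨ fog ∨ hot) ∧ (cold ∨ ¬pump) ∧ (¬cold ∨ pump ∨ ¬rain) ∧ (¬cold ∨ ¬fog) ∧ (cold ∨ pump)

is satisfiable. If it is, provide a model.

Unit clause (key) forces key = True.
Try hot = False:
  (¬cold ∨ hot) forces cold = False.
  (cold ∨ ¬fog) forces fog = False.
  (cold ∨ hot ∨ ¬pump) forces pump = False.
  clause (cold ∨ pump) is falsified — backtrack.
So hot = True.
Set fog = False.
Set rain = False.
Set alarm = True.
  then (¬alarm ∨ ¬key ∨ ¬pump) forces pump = False.
  then (cold ∨ pump) forces cold = True.
  then (¬cold ∨ fan ∨ ¬hot) forces fan = True.
All clauses satisfied.

hot = True; fog = False; rain = False; alarm = True; cold = True; fan = True; key = True; pump = False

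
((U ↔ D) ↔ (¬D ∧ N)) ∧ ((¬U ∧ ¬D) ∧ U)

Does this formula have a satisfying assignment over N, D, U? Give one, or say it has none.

Case U = True: the conjunct ¬U is False.
Case U = False: the conjunct U is False.
Both cases fail — unsatisfiable.

Unsatisfiable — no assignment works.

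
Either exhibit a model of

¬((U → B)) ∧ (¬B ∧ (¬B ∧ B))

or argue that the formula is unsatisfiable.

UNSATISFIABLE

Case B = True: the conjunct ¬((U → B)) becomes ¬((U → True)) = False.
Case B = False: the conjunct B is False.
Both cases fail — unsatisfiable.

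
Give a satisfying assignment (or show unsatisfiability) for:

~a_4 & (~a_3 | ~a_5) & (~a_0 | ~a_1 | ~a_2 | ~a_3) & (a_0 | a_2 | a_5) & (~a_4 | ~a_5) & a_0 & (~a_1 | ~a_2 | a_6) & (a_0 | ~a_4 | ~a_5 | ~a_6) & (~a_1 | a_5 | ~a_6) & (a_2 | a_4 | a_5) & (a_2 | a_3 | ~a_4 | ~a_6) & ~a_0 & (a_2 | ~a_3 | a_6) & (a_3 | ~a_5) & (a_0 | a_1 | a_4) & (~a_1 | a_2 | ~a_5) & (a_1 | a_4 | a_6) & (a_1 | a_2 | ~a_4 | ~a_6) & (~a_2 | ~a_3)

Case a_0 = True:
  Clause (~a_0) is falsified — contradiction.
Case a_0 = False:
  Clause (a_0) is falsified — contradiction.
Both cases fail, so the formula is unsatisfiable.

Unsatisfiable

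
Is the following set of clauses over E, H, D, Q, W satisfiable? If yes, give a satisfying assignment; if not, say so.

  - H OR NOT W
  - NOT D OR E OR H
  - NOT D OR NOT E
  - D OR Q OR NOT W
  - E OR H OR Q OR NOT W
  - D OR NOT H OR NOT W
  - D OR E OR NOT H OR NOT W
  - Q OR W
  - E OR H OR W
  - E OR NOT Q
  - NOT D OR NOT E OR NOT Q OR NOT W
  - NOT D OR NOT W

Set E = True.
  then (NOT D OR NOT E) forces D = False.
Set H = False.
  then (H OR NOT W) forces W = False.
  then (Q OR W) forces Q = True.
All clauses satisfied.

E = True, H = False, D = False, Q = True, W = False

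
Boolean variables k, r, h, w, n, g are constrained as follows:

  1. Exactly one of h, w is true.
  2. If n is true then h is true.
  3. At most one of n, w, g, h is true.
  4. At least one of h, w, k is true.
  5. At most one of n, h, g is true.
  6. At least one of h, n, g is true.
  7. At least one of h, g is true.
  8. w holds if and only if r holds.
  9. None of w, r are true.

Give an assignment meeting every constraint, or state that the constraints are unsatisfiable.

k = False, r = False, h = True, w = False, n = False, g = False

  (1) {h, w}: 1 true — exactly one ✓
  (2) n=F ⇒ h: vacuous ✓
  (3) {n, w, g, h}: 1 true — at most one ✓
  (4) {h, w, k}: 1 true — at least one ✓
  (5) {n, h, g}: 1 true — at most one ✓
  (6) {h, n, g}: 1 true — at least one ✓
  (7) {h, g}: 1 true — at least one ✓
  (8) w=F, r=F — same ✓
  (9) {w, r}: 0 true — none ✓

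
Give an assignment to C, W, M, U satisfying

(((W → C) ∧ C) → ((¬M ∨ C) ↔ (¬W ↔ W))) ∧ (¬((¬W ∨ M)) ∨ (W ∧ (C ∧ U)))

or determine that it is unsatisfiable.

C=F, W=T, M=F, U=F

  ((W → C) ∧ C) → ((¬M ∨ C) ↔ (¬W ↔ W)) = True
    (W → C) ∧ C = False
      W → C = False
    (¬M ∨ C) ↔ (¬W ↔ W) = False
      ¬M ∨ C = True
        ¬M = True
      ¬W ↔ W = False
        ¬W = False
  ¬((¬W ∨ M)) ∨ (W ∧ (C ∧ U)) = True
    ¬((¬W ∨ M)) = True
      ¬W ∨ M = False
        ¬W = False
    W ∧ (C ∧ U) = False
      C ∧ U = False
Both conjuncts True, so the formula holds.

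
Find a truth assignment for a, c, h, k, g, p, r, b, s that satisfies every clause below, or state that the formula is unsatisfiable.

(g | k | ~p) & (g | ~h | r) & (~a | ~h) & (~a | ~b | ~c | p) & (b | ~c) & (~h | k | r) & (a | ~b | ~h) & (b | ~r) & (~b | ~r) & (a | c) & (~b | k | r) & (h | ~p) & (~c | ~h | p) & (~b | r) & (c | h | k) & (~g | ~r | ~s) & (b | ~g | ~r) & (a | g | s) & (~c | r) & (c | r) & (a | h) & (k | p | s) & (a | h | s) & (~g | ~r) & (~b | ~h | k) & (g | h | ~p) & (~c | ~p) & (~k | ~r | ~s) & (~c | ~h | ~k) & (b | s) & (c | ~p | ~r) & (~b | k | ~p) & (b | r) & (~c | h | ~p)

Case r = True:
  (b | ~r) forces b = True.
  Clause (~b | ~r) is falsified — contradiction.
Case r = False:
  (~b | r) forces b = False.
  Clause (b | r) is falsified — contradiction.
Both cases fail, so the formula is unsatisfiable.

The formula is unsatisfiable.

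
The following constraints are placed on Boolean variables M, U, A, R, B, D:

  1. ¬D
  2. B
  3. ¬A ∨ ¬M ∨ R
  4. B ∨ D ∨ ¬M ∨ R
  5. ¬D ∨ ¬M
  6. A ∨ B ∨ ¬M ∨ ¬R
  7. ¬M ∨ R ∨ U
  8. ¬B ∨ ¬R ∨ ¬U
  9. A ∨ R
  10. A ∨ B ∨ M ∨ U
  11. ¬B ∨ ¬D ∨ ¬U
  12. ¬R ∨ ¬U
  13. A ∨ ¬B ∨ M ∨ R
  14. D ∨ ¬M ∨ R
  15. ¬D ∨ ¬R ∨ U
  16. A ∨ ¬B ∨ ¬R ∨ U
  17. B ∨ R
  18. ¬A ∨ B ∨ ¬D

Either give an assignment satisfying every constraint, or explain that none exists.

Unit clause (¬D) forces D = False.
Unit clause (B) forces B = True.
Set M = False.
Set U = False.
Set A = True.
Set R = True.
All clauses satisfied.

M = False, U = False, A = True, R = True, B = True, D = False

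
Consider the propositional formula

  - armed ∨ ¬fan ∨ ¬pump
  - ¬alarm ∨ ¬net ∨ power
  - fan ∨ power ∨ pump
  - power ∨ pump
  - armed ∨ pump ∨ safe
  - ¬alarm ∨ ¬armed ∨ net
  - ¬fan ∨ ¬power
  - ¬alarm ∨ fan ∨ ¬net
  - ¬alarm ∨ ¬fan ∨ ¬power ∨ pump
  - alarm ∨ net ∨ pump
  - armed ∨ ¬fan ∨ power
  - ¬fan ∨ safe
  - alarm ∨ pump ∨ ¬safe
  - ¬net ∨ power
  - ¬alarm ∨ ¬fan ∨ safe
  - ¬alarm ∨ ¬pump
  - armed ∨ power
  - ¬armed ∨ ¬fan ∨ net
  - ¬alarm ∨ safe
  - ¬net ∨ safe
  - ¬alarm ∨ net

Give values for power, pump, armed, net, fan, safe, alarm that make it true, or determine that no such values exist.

Set power = True.
  then (¬fan ∨ ¬power) forces fan = False.
Set pump = True.
  then (¬alarm ∨ ¬pump) forces alarm = False.
Set armed = False.
Set net = True.
  then (¬net ∨ safe) forces safe = True.
All clauses satisfied.

power: True, pump: True, armed: False, net: True, fan: False, safe: True, alarm: False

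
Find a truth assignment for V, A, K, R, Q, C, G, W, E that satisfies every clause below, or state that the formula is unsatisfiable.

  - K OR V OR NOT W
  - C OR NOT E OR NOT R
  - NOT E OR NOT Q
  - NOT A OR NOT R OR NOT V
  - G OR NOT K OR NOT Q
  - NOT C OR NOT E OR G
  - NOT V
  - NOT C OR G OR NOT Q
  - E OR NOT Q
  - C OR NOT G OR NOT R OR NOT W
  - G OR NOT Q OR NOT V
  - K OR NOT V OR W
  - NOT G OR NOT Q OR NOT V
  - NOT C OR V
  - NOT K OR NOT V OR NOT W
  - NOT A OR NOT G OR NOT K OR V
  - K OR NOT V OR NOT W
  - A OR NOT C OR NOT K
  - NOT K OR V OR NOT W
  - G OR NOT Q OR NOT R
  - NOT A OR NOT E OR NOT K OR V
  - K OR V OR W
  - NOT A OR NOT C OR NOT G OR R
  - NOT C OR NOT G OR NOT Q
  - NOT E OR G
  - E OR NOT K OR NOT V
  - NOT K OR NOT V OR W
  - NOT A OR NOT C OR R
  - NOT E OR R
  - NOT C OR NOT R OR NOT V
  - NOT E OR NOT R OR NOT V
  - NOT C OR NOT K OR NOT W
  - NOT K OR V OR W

The formula is unsatisfiable.

Case K = True:
  (NOT V) forces V = False.
  (NOT C OR V) forces C = False.
  (NOT K OR V OR NOT W) forces W = False.
  Clause (NOT K OR V OR W) is falsified — contradiction.
Case K = False:
  (NOT V) forces V = False.
  (K OR V OR NOT W) forces W = False.
  Clause (K OR V OR W) is falsified — contradiction.
Both cases fail, so the formula is unsatisfiable.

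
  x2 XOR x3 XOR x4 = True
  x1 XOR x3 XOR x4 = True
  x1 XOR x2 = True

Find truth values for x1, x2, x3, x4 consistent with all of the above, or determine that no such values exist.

Adding constraints 1, 2, 3 mod 2: every variable appears an even number of times on the left, so the left side is 0.
But the right sides sum to 1 (mod 2). 0 ≠ 1 — the system is inconsistent.

No satisfying assignment exists.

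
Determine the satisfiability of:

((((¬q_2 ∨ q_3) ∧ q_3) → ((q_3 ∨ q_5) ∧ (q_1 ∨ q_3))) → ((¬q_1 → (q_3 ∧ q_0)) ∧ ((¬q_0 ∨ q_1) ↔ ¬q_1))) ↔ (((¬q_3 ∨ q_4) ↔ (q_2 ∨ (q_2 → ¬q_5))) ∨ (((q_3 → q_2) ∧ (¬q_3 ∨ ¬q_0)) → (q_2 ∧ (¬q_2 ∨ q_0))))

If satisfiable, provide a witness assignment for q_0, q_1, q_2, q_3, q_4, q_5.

q_0: False, q_1: True, q_2: True, q_3: True, q_4: False, q_5: True

  ((((¬q_2 ∨ q_3) ∧ q_3) → ((q_3 ∨ q_5) ∧ (q_1 ∨ q_3))) → ((¬q_1 → (q_3 ∧ q_0)) ∧ ((¬q_0 ∨ q_1) ↔ ¬q_1))) ↔ (((¬q_3 ∨ q_4) ↔ (q_2 ∨ (q_2 → ¬q_5))) ∨ (((q_3 → q_2) ∧ (¬q_3 ∨ ¬q_0)) → (q_2 ∧ (¬q_2 ∨ q_0)))) = True
    (((¬q_2 ∨ q_3) ∧ q_3) → ((q_3 ∨ q_5) ∧ (q_1 ∨ q_3))) → ((¬q_1 → (q_3 ∧ q_0)) ∧ ((¬q_0 ∨ q_1) ↔ ¬q_1)) = False
      ((¬q_2 ∨ q_3) ∧ q_3) → ((q_3 ∨ q_5) ∧ (q_1 ∨ q_3)) = True
        (¬q_2 ∨ q_3) ∧ q_3 = True
          ¬q_2 ∨ q_3 = True
            ¬q_2 = False
        (q_3 ∨ q_5) ∧ (q_1 ∨ q_3) = True
          q_3 ∨ q_5 = True
          q_1 ∨ q_3 = True
      (¬q_1 → (q_3 ∧ q_0)) ∧ ((¬q_0 ∨ q_1) ↔ ¬q_1) = False
        ¬q_1 → (q_3 ∧ q_0) = True
          ¬q_1 = False
          q_3 ∧ q_0 = False
        (¬q_0 ∨ q_1) ↔ ¬q_1 = False
          ¬q_0 ∨ q_1 = True
            ¬q_0 = True
          ¬q_1 = False
    ((¬q_3 ∨ q_4) ↔ (q_2 ∨ (q_2 → ¬q_5))) ∨ (((q_3 → q_2) ∧ (¬q_3 ∨ ¬q_0)) → (q_2 ∧ (¬q_2 ∨ q_0))) = False
      (¬q_3 ∨ q_4) ↔ (q_2 ∨ (q_2 → ¬q_5)) = False
        ¬q_3 ∨ q_4 = False
          ¬q_3 = False
        q_2 ∨ (q_2 → ¬q_5) = True
          q_2 → ¬q_5 = False
            ¬q_5 = False
      ((q_3 → q_2) ∧ (¬q_3 ∨ ¬q_0)) → (q_2 ∧ (¬q_2 ∨ q_0)) = False
        (q_3 → q_2) ∧ (¬q_3 ∨ ¬q_0) = True
          q_3 → q_2 = True
          ¬q_3 ∨ ¬q_0 = True
            ¬q_3 = False
            ¬q_0 = True
        q_2 ∧ (¬q_2 ∨ q_0) = False
          ¬q_2 ∨ q_0 = False
            ¬q_2 = False
The formula evaluates to True.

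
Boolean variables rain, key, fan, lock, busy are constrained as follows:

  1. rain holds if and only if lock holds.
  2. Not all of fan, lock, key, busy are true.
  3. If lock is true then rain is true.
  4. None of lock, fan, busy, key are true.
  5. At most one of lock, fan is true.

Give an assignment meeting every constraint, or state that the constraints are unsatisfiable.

rain=F; key=F; fan=F; lock=F; busy=F

  (1) rain=F, lock=F — same ✓
  (2) {fan, lock, key, busy}: 0/4 true — not all ✓
  (3) lock=F ⇒ rain: vacuous ✓
  (4) {lock, fan, busy, key}: 0 true — none ✓
  (5) {lock, fan}: 0 true — at most one ✓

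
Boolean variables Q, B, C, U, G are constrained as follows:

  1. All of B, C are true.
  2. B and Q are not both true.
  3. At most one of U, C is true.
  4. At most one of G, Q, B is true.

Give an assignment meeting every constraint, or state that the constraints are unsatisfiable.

Q = False, B = True, C = True, U = False, G = False

  (1) {B, C}: all 2 true ✓
  (2) B=T, Q=F — not both ✓
  (3) {U, C}: 1 true — at most one ✓
  (4) {G, Q, B}: 1 true — at most one ✓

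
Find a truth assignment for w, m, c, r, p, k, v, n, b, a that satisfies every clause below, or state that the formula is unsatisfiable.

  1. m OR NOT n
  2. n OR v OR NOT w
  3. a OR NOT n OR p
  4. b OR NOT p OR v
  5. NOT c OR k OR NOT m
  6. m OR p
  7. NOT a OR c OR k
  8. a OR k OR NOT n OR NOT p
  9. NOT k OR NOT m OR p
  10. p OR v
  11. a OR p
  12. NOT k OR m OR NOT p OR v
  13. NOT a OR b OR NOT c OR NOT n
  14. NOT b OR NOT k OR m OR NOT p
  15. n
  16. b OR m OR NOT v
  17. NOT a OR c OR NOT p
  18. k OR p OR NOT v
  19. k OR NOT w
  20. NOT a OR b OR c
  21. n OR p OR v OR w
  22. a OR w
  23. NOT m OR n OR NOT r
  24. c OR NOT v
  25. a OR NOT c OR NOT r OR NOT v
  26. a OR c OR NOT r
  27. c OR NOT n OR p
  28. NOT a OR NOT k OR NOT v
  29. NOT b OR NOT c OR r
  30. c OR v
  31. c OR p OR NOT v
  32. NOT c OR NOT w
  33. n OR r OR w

w=F; m=T; c=T; r=T; p=T; k=T; v=F; n=T; b=T; a=T

Unit clause (n) forces n = True.
In (m OR NOT n) only m is left, so m = True.
Set w = False.
  then (a OR w) forces a = True.
Set c = True.
  then (NOT c OR k OR NOT m) forces k = True.
  then (NOT k OR NOT m OR p) forces p = True.
  then (NOT a OR b OR NOT c OR NOT n) forces b = True.
  then (NOT a OR NOT k OR NOT v) forces v = False.
  then (NOT b OR NOT c OR r) forces r = True.
All clauses satisfied.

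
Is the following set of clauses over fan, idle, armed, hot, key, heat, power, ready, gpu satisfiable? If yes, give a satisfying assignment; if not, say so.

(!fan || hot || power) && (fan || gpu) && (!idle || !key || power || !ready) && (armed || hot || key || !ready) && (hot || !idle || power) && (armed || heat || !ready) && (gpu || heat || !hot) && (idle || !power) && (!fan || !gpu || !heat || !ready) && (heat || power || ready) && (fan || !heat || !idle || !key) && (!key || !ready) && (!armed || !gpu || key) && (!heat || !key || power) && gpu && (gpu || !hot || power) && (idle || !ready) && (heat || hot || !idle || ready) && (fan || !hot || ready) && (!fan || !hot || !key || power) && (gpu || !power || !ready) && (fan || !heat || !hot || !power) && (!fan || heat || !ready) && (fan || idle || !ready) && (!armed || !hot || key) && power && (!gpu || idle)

Unit clause (gpu) forces gpu = True.
Unit clause (power) forces power = True.
In (!gpu || idle) only idle is left, so idle = True.
Set fan = True.
Set armed = False.
Set hot = False.
Set key = False.
  then (armed || hot || key || !ready) forces ready = False.
  then (heat || hot || !idle || ready) forces heat = True.
All clauses satisfied.

fan = True, idle = True, armed = False, hot = False, key = False, heat = True, power = True, ready = False, gpu = True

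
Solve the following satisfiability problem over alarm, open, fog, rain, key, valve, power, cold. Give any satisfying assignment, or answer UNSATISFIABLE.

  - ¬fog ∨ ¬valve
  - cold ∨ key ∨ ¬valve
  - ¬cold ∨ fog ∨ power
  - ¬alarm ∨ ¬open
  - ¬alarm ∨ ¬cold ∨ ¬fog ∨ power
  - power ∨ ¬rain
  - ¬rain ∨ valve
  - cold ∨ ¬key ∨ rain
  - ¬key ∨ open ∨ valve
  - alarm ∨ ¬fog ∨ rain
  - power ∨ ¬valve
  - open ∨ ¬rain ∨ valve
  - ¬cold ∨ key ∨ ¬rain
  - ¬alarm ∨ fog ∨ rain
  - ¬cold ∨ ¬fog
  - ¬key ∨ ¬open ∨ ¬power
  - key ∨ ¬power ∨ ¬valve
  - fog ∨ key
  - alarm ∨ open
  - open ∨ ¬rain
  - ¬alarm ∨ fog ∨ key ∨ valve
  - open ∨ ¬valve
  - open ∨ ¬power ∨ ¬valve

Set alarm = True.
  then (¬alarm ∨ ¬open) forces open = False.
  then (open ∨ ¬rain) forces rain = False.
  then (open ∨ ¬valve) forces valve = False.
  then (¬key ∨ open ∨ valve) forces key = False.
  then (¬alarm ∨ fog ∨ rain) forces fog = True.
  then (¬cold ∨ ¬fog) forces cold = False.
Set power = True.
All clauses satisfied.

alarm = True, open = False, fog = True, rain = False, key = False, valve = False, power = True, cold = False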